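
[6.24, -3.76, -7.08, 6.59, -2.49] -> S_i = Random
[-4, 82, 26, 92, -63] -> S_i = Random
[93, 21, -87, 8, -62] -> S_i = Random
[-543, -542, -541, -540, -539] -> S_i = -543 + 1*i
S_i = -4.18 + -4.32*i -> [-4.18, -8.5, -12.82, -17.14, -21.46]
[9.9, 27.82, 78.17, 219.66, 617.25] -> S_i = 9.90*2.81^i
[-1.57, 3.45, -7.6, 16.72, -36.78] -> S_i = -1.57*(-2.20)^i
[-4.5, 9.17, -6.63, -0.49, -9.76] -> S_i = Random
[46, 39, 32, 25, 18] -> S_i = 46 + -7*i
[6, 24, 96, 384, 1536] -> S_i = 6*4^i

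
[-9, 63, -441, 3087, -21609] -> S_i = -9*-7^i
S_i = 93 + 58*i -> [93, 151, 209, 267, 325]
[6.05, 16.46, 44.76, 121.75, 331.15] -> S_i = 6.05*2.72^i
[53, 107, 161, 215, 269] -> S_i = 53 + 54*i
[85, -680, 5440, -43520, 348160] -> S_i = 85*-8^i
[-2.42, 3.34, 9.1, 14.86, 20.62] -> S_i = -2.42 + 5.76*i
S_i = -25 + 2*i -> [-25, -23, -21, -19, -17]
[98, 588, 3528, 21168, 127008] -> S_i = 98*6^i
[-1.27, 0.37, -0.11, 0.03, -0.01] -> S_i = -1.27*(-0.29)^i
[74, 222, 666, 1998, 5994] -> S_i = 74*3^i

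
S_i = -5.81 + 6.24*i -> [-5.81, 0.43, 6.67, 12.91, 19.15]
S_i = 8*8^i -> [8, 64, 512, 4096, 32768]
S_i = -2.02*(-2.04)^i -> [-2.02, 4.12, -8.41, 17.15, -34.98]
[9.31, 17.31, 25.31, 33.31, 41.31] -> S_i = 9.31 + 8.00*i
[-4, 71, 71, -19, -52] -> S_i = Random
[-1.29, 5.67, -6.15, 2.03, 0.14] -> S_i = Random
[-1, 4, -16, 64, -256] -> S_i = -1*-4^i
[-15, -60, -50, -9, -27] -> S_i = Random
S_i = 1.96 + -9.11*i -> [1.96, -7.15, -16.26, -25.37, -34.48]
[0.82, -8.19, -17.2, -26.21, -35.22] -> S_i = 0.82 + -9.01*i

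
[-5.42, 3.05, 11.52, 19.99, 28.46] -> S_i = -5.42 + 8.47*i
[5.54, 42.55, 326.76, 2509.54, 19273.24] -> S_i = 5.54*7.68^i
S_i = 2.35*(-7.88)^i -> [2.35, -18.52, 145.92, -1149.86, 9060.93]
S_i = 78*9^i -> [78, 702, 6318, 56862, 511758]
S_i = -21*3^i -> [-21, -63, -189, -567, -1701]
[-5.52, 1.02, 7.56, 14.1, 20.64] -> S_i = -5.52 + 6.54*i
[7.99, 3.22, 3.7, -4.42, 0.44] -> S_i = Random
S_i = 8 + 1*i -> [8, 9, 10, 11, 12]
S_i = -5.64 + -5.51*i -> [-5.64, -11.15, -16.66, -22.17, -27.68]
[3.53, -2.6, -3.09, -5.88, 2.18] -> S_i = Random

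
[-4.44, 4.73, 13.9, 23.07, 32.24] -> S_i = -4.44 + 9.17*i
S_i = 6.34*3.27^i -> [6.34, 20.73, 67.79, 221.68, 724.9]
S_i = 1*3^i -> [1, 3, 9, 27, 81]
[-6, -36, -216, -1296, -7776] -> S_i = -6*6^i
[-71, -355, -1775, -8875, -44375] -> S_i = -71*5^i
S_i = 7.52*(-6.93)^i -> [7.52, -52.11, 361.15, -2502.75, 17344.06]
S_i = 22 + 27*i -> [22, 49, 76, 103, 130]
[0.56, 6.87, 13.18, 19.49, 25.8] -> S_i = 0.56 + 6.31*i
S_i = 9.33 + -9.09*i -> [9.33, 0.24, -8.85, -17.94, -27.03]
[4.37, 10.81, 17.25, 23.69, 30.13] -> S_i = 4.37 + 6.44*i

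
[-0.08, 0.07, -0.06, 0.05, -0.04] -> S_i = -0.08*(-0.83)^i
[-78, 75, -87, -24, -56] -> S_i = Random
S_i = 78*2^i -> [78, 156, 312, 624, 1248]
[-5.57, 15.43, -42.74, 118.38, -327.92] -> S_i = -5.57*(-2.77)^i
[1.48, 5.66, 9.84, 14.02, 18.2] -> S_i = 1.48 + 4.18*i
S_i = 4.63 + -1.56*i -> [4.63, 3.07, 1.51, -0.05, -1.61]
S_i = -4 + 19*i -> [-4, 15, 34, 53, 72]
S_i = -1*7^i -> [-1, -7, -49, -343, -2401]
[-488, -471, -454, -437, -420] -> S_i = -488 + 17*i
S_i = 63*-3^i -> [63, -189, 567, -1701, 5103]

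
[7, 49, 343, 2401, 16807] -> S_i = 7*7^i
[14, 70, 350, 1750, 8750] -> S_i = 14*5^i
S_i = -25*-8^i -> [-25, 200, -1600, 12800, -102400]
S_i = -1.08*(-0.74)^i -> [-1.08, 0.8, -0.59, 0.44, -0.32]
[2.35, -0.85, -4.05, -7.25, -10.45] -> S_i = 2.35 + -3.20*i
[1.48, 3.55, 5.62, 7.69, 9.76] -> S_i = 1.48 + 2.07*i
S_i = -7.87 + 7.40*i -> [-7.87, -0.47, 6.93, 14.33, 21.73]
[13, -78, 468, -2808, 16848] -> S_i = 13*-6^i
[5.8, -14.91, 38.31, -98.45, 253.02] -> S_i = 5.80*(-2.57)^i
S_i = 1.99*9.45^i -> [1.99, 18.81, 177.71, 1679.38, 15870.12]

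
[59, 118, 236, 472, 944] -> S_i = 59*2^i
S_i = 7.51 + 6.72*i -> [7.51, 14.23, 20.95, 27.67, 34.39]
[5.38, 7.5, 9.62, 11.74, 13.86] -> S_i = 5.38 + 2.12*i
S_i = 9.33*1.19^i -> [9.33, 11.1, 13.21, 15.72, 18.71]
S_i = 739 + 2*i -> [739, 741, 743, 745, 747]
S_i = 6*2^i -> [6, 12, 24, 48, 96]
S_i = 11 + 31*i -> [11, 42, 73, 104, 135]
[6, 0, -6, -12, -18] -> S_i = 6 + -6*i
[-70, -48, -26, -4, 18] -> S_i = -70 + 22*i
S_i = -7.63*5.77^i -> [-7.63, -44.03, -254.02, -1465.72, -8457.22]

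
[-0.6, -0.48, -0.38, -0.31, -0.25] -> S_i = -0.60*0.80^i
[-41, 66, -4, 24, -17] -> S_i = Random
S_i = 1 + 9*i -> [1, 10, 19, 28, 37]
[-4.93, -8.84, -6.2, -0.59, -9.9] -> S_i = Random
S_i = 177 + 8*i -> [177, 185, 193, 201, 209]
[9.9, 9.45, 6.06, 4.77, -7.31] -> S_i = Random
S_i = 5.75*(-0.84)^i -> [5.75, -4.83, 4.06, -3.41, 2.86]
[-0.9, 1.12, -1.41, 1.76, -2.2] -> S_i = -0.90*(-1.25)^i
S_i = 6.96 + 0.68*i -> [6.96, 7.64, 8.32, 9.0, 9.68]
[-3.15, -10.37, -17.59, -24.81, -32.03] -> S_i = -3.15 + -7.22*i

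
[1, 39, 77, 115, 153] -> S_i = 1 + 38*i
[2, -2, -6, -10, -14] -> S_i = 2 + -4*i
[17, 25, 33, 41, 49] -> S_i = 17 + 8*i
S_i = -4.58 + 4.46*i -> [-4.58, -0.12, 4.34, 8.8, 13.26]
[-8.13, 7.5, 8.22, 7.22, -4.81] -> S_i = Random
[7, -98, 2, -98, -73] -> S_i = Random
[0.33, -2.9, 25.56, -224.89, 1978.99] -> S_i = 0.33*(-8.80)^i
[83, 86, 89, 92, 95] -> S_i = 83 + 3*i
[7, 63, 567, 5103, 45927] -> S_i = 7*9^i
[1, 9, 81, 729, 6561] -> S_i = 1*9^i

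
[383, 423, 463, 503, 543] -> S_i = 383 + 40*i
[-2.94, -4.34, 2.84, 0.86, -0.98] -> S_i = Random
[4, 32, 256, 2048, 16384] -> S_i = 4*8^i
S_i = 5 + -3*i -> [5, 2, -1, -4, -7]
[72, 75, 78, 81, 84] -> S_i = 72 + 3*i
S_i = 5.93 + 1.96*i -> [5.93, 7.89, 9.85, 11.81, 13.77]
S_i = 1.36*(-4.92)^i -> [1.36, -6.69, 32.92, -161.97, 796.89]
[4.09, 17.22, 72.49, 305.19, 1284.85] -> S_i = 4.09*4.21^i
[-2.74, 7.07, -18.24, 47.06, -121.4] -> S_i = -2.74*(-2.58)^i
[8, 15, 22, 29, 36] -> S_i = 8 + 7*i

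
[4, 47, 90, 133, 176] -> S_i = 4 + 43*i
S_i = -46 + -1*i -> [-46, -47, -48, -49, -50]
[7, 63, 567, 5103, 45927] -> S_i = 7*9^i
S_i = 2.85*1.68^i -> [2.85, 4.79, 8.04, 13.51, 22.7]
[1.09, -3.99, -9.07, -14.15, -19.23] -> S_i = 1.09 + -5.08*i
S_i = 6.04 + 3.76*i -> [6.04, 9.8, 13.56, 17.32, 21.08]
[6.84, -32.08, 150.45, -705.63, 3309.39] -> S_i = 6.84*(-4.69)^i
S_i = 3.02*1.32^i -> [3.02, 3.99, 5.26, 6.95, 9.17]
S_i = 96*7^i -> [96, 672, 4704, 32928, 230496]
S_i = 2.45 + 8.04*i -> [2.45, 10.49, 18.53, 26.57, 34.61]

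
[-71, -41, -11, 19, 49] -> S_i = -71 + 30*i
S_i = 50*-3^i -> [50, -150, 450, -1350, 4050]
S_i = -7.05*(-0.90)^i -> [-7.05, 6.34, -5.71, 5.14, -4.63]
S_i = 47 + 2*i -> [47, 49, 51, 53, 55]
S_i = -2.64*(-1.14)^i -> [-2.64, 3.01, -3.43, 3.91, -4.46]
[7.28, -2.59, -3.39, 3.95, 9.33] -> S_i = Random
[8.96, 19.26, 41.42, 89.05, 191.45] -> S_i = 8.96*2.15^i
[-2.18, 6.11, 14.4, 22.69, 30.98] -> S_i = -2.18 + 8.29*i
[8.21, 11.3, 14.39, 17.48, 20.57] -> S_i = 8.21 + 3.09*i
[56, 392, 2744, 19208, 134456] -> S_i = 56*7^i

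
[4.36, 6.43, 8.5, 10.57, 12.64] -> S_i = 4.36 + 2.07*i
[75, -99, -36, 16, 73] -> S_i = Random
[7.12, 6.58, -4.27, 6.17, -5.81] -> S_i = Random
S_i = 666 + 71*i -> [666, 737, 808, 879, 950]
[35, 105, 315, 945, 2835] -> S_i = 35*3^i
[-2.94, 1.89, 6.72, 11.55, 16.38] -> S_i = -2.94 + 4.83*i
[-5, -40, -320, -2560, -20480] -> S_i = -5*8^i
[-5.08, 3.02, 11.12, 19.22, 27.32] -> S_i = -5.08 + 8.10*i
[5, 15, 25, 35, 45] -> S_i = 5 + 10*i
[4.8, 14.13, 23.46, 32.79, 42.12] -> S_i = 4.80 + 9.33*i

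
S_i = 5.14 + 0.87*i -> [5.14, 6.01, 6.88, 7.75, 8.62]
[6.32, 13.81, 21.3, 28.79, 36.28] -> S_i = 6.32 + 7.49*i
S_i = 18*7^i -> [18, 126, 882, 6174, 43218]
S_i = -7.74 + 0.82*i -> [-7.74, -6.92, -6.1, -5.28, -4.46]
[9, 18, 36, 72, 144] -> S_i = 9*2^i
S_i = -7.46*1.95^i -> [-7.46, -14.55, -28.37, -55.31, -107.86]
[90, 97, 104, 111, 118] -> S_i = 90 + 7*i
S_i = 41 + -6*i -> [41, 35, 29, 23, 17]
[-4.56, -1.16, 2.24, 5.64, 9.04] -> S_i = -4.56 + 3.40*i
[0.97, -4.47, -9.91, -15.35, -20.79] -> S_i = 0.97 + -5.44*i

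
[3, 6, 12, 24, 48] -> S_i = 3*2^i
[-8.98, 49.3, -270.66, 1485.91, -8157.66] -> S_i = -8.98*(-5.49)^i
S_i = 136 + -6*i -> [136, 130, 124, 118, 112]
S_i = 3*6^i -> [3, 18, 108, 648, 3888]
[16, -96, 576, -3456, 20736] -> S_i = 16*-6^i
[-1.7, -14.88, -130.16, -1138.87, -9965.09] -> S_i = -1.70*8.75^i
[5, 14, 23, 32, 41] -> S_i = 5 + 9*i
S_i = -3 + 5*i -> [-3, 2, 7, 12, 17]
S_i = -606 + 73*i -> [-606, -533, -460, -387, -314]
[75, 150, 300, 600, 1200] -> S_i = 75*2^i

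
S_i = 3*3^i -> [3, 9, 27, 81, 243]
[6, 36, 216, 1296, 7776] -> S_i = 6*6^i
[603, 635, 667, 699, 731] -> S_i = 603 + 32*i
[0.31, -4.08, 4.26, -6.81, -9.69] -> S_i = Random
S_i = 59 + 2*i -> [59, 61, 63, 65, 67]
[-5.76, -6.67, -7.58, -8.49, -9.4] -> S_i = -5.76 + -0.91*i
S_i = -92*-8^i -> [-92, 736, -5888, 47104, -376832]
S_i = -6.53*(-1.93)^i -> [-6.53, 12.6, -24.32, 46.94, -90.6]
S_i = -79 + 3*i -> [-79, -76, -73, -70, -67]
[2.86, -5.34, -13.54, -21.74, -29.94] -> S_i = 2.86 + -8.20*i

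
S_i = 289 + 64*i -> [289, 353, 417, 481, 545]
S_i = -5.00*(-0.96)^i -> [-5.0, 4.8, -4.61, 4.42, -4.25]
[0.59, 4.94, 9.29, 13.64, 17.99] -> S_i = 0.59 + 4.35*i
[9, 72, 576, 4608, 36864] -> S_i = 9*8^i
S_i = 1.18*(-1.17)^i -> [1.18, -1.38, 1.62, -1.89, 2.21]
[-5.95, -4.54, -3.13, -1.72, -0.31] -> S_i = -5.95 + 1.41*i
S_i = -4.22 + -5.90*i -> [-4.22, -10.12, -16.02, -21.92, -27.82]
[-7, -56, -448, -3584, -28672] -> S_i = -7*8^i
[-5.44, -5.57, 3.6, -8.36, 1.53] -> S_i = Random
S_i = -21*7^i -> [-21, -147, -1029, -7203, -50421]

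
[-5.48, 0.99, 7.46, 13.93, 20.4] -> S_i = -5.48 + 6.47*i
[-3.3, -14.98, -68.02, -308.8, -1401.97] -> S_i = -3.30*4.54^i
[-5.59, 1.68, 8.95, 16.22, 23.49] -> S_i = -5.59 + 7.27*i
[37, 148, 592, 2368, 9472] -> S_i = 37*4^i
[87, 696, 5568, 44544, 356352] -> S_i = 87*8^i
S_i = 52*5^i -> [52, 260, 1300, 6500, 32500]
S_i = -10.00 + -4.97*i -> [-10.0, -14.97, -19.94, -24.91, -29.88]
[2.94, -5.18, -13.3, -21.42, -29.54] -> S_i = 2.94 + -8.12*i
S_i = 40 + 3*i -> [40, 43, 46, 49, 52]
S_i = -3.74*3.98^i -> [-3.74, -14.89, -59.24, -235.79, -938.43]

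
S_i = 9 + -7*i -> [9, 2, -5, -12, -19]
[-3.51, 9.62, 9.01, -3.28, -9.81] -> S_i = Random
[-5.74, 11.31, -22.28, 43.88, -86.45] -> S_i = -5.74*(-1.97)^i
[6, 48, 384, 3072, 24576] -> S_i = 6*8^i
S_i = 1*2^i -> [1, 2, 4, 8, 16]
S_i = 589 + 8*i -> [589, 597, 605, 613, 621]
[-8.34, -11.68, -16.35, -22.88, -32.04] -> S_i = -8.34*1.40^i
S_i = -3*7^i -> [-3, -21, -147, -1029, -7203]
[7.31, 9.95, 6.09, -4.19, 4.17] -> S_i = Random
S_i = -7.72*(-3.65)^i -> [-7.72, 28.18, -102.85, 375.4, -1370.22]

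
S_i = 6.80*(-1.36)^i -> [6.8, -9.25, 12.58, -17.11, 23.26]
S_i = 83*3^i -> [83, 249, 747, 2241, 6723]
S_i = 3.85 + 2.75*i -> [3.85, 6.6, 9.35, 12.1, 14.85]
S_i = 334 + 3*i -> [334, 337, 340, 343, 346]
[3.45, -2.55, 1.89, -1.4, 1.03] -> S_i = 3.45*(-0.74)^i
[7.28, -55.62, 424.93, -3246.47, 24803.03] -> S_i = 7.28*(-7.64)^i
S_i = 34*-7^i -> [34, -238, 1666, -11662, 81634]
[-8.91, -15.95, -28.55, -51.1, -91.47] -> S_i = -8.91*1.79^i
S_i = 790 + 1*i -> [790, 791, 792, 793, 794]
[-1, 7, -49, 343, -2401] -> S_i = -1*-7^i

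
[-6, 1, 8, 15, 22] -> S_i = -6 + 7*i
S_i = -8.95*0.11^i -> [-8.95, -0.98, -0.11, -0.01, -0.0]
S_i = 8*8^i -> [8, 64, 512, 4096, 32768]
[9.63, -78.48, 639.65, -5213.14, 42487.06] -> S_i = 9.63*(-8.15)^i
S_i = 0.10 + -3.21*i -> [0.1, -3.11, -6.32, -9.53, -12.74]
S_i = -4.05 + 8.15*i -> [-4.05, 4.1, 12.25, 20.4, 28.55]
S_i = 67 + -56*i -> [67, 11, -45, -101, -157]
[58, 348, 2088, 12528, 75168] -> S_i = 58*6^i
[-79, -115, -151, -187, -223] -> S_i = -79 + -36*i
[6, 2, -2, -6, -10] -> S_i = 6 + -4*i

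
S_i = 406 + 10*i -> [406, 416, 426, 436, 446]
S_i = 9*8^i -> [9, 72, 576, 4608, 36864]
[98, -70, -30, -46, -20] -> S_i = Random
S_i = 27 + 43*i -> [27, 70, 113, 156, 199]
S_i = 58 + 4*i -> [58, 62, 66, 70, 74]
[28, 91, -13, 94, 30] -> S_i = Random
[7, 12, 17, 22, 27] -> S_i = 7 + 5*i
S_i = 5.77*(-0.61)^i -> [5.77, -3.52, 2.15, -1.31, 0.8]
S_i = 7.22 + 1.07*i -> [7.22, 8.29, 9.36, 10.43, 11.5]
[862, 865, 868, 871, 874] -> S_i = 862 + 3*i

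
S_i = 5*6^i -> [5, 30, 180, 1080, 6480]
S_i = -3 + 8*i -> [-3, 5, 13, 21, 29]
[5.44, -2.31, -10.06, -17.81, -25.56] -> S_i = 5.44 + -7.75*i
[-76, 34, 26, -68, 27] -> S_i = Random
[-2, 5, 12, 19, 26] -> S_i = -2 + 7*i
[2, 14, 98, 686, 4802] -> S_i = 2*7^i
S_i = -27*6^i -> [-27, -162, -972, -5832, -34992]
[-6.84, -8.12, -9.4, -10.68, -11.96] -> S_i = -6.84 + -1.28*i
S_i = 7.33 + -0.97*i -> [7.33, 6.36, 5.39, 4.42, 3.45]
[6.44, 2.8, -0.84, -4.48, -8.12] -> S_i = 6.44 + -3.64*i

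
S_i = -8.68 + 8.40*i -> [-8.68, -0.28, 8.12, 16.52, 24.92]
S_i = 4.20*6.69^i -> [4.2, 28.1, 187.98, 1257.56, 8413.06]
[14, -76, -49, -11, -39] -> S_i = Random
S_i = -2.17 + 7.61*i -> [-2.17, 5.44, 13.05, 20.66, 28.27]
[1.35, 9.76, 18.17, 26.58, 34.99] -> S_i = 1.35 + 8.41*i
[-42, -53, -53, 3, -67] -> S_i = Random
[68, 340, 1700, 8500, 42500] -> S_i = 68*5^i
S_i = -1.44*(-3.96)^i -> [-1.44, 5.7, -22.58, 89.42, -354.11]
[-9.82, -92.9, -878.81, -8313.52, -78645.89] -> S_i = -9.82*9.46^i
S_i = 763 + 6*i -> [763, 769, 775, 781, 787]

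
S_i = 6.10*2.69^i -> [6.1, 16.41, 44.14, 118.74, 319.4]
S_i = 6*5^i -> [6, 30, 150, 750, 3750]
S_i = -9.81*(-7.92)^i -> [-9.81, 77.7, -615.35, 4873.54, -38598.44]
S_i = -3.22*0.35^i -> [-3.22, -1.13, -0.39, -0.14, -0.05]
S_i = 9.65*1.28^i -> [9.65, 12.35, 15.81, 20.24, 25.9]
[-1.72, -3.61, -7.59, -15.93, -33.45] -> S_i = -1.72*2.10^i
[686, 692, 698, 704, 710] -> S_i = 686 + 6*i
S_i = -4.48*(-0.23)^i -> [-4.48, 1.03, -0.24, 0.05, -0.01]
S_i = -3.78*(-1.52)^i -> [-3.78, 5.75, -8.73, 13.27, -20.18]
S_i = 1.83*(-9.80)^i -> [1.83, -17.93, 175.75, -1722.38, 16879.34]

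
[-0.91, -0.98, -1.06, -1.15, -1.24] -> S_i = -0.91*1.08^i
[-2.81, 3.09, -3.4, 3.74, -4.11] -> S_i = -2.81*(-1.10)^i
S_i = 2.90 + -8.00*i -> [2.9, -5.1, -13.1, -21.1, -29.1]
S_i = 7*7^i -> [7, 49, 343, 2401, 16807]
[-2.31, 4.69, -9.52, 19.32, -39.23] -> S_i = -2.31*(-2.03)^i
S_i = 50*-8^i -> [50, -400, 3200, -25600, 204800]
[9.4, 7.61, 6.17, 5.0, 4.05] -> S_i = 9.40*0.81^i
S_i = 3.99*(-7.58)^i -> [3.99, -30.24, 229.25, -1737.72, 13171.94]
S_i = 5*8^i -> [5, 40, 320, 2560, 20480]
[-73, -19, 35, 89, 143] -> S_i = -73 + 54*i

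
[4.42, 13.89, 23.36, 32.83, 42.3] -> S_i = 4.42 + 9.47*i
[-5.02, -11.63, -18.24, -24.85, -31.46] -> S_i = -5.02 + -6.61*i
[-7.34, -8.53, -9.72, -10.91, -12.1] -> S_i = -7.34 + -1.19*i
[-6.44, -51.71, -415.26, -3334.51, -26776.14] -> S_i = -6.44*8.03^i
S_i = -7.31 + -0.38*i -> [-7.31, -7.69, -8.07, -8.45, -8.83]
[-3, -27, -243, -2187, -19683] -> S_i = -3*9^i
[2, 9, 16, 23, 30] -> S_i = 2 + 7*i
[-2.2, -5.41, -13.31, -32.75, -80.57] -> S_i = -2.20*2.46^i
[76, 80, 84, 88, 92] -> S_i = 76 + 4*i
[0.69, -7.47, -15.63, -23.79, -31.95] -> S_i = 0.69 + -8.16*i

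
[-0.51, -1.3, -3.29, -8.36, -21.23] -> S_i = -0.51*2.54^i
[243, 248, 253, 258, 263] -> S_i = 243 + 5*i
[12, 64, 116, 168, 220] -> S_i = 12 + 52*i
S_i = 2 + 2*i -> [2, 4, 6, 8, 10]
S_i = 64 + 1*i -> [64, 65, 66, 67, 68]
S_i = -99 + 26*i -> [-99, -73, -47, -21, 5]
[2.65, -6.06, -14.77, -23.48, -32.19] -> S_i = 2.65 + -8.71*i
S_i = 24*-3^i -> [24, -72, 216, -648, 1944]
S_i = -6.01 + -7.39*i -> [-6.01, -13.4, -20.79, -28.18, -35.57]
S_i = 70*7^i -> [70, 490, 3430, 24010, 168070]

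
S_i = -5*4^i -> [-5, -20, -80, -320, -1280]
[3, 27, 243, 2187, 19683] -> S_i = 3*9^i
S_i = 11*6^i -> [11, 66, 396, 2376, 14256]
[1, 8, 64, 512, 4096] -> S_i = 1*8^i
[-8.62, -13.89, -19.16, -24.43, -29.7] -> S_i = -8.62 + -5.27*i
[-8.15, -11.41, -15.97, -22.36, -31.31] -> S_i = -8.15*1.40^i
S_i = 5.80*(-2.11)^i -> [5.8, -12.24, 25.82, -54.48, 114.96]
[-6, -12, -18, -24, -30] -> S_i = -6 + -6*i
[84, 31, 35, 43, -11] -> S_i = Random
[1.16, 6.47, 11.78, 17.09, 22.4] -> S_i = 1.16 + 5.31*i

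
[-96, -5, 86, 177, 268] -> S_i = -96 + 91*i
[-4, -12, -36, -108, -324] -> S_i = -4*3^i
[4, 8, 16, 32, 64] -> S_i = 4*2^i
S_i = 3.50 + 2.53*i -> [3.5, 6.03, 8.56, 11.09, 13.62]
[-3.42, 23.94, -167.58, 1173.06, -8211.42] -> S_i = -3.42*(-7.00)^i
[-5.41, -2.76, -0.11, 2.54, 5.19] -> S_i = -5.41 + 2.65*i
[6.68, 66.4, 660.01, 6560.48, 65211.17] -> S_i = 6.68*9.94^i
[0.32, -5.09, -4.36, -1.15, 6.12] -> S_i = Random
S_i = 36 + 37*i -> [36, 73, 110, 147, 184]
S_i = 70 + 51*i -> [70, 121, 172, 223, 274]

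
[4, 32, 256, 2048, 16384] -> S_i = 4*8^i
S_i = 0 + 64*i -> [0, 64, 128, 192, 256]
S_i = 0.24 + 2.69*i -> [0.24, 2.93, 5.62, 8.31, 11.0]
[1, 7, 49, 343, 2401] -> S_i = 1*7^i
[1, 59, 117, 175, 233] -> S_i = 1 + 58*i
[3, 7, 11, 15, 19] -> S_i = 3 + 4*i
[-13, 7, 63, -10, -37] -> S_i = Random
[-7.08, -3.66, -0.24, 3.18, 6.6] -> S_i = -7.08 + 3.42*i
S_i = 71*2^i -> [71, 142, 284, 568, 1136]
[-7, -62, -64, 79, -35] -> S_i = Random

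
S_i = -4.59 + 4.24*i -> [-4.59, -0.35, 3.89, 8.13, 12.37]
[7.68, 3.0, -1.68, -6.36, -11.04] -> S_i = 7.68 + -4.68*i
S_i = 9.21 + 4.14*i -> [9.21, 13.35, 17.49, 21.63, 25.77]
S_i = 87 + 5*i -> [87, 92, 97, 102, 107]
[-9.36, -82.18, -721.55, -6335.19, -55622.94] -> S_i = -9.36*8.78^i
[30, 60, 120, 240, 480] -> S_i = 30*2^i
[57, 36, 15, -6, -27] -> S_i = 57 + -21*i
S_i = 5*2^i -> [5, 10, 20, 40, 80]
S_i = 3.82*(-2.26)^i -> [3.82, -8.63, 19.51, -44.09, 99.65]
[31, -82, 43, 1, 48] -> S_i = Random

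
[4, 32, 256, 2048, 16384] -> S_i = 4*8^i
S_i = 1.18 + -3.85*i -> [1.18, -2.67, -6.52, -10.37, -14.22]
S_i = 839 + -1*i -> [839, 838, 837, 836, 835]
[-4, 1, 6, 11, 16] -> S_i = -4 + 5*i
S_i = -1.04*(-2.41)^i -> [-1.04, 2.51, -6.04, 14.56, -35.08]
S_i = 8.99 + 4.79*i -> [8.99, 13.78, 18.57, 23.36, 28.15]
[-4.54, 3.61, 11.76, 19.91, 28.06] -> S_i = -4.54 + 8.15*i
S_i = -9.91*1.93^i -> [-9.91, -19.13, -36.91, -71.24, -137.5]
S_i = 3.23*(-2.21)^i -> [3.23, -7.14, 15.78, -34.86, 77.05]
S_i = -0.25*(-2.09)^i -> [-0.25, 0.52, -1.09, 2.28, -4.77]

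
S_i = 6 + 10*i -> [6, 16, 26, 36, 46]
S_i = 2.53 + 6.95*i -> [2.53, 9.48, 16.43, 23.38, 30.33]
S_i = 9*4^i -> [9, 36, 144, 576, 2304]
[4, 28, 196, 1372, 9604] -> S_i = 4*7^i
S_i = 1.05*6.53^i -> [1.05, 6.86, 44.77, 292.37, 1909.16]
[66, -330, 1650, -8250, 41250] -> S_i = 66*-5^i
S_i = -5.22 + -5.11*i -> [-5.22, -10.33, -15.44, -20.55, -25.66]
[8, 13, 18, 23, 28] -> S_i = 8 + 5*i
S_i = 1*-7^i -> [1, -7, 49, -343, 2401]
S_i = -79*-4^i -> [-79, 316, -1264, 5056, -20224]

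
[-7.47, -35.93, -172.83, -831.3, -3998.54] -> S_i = -7.47*4.81^i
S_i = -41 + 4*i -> [-41, -37, -33, -29, -25]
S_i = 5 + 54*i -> [5, 59, 113, 167, 221]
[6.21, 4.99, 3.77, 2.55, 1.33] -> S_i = 6.21 + -1.22*i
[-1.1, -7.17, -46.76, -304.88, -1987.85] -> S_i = -1.10*6.52^i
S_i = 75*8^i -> [75, 600, 4800, 38400, 307200]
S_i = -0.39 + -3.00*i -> [-0.39, -3.39, -6.39, -9.39, -12.39]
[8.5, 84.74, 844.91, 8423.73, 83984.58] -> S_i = 8.50*9.97^i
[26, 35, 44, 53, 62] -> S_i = 26 + 9*i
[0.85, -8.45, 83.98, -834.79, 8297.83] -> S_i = 0.85*(-9.94)^i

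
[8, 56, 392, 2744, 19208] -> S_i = 8*7^i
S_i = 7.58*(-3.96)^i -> [7.58, -30.02, 118.87, -470.71, 1864.02]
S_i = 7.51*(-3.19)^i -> [7.51, -23.96, 76.42, -243.79, 777.68]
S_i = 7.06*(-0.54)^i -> [7.06, -3.81, 2.06, -1.11, 0.6]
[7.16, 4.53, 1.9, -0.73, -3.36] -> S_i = 7.16 + -2.63*i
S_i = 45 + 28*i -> [45, 73, 101, 129, 157]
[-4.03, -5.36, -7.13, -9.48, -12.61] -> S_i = -4.03*1.33^i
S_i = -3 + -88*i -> [-3, -91, -179, -267, -355]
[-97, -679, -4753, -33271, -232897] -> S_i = -97*7^i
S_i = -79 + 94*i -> [-79, 15, 109, 203, 297]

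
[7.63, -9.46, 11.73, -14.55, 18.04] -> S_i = 7.63*(-1.24)^i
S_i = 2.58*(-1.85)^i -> [2.58, -4.77, 8.83, -16.34, 30.22]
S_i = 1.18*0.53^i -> [1.18, 0.63, 0.33, 0.18, 0.09]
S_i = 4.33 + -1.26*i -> [4.33, 3.07, 1.81, 0.55, -0.71]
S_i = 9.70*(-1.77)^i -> [9.7, -17.17, 30.39, -53.79, 95.21]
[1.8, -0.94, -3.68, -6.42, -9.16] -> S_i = 1.80 + -2.74*i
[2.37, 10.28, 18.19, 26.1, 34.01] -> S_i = 2.37 + 7.91*i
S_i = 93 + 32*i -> [93, 125, 157, 189, 221]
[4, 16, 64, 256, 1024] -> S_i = 4*4^i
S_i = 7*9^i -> [7, 63, 567, 5103, 45927]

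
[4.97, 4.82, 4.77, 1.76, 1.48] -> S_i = Random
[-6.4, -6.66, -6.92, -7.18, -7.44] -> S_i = -6.40 + -0.26*i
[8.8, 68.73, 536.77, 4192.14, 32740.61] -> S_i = 8.80*7.81^i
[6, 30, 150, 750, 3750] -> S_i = 6*5^i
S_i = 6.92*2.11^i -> [6.92, 14.6, 30.81, 65.01, 137.16]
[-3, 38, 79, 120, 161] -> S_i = -3 + 41*i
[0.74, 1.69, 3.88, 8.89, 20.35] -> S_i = 0.74*2.29^i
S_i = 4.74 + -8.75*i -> [4.74, -4.01, -12.76, -21.51, -30.26]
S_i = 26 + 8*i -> [26, 34, 42, 50, 58]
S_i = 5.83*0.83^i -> [5.83, 4.84, 4.02, 3.33, 2.77]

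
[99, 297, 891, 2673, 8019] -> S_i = 99*3^i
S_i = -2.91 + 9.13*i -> [-2.91, 6.22, 15.35, 24.48, 33.61]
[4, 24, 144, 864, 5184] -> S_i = 4*6^i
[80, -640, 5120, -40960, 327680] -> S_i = 80*-8^i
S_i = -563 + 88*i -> [-563, -475, -387, -299, -211]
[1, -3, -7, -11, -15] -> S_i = 1 + -4*i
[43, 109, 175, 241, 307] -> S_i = 43 + 66*i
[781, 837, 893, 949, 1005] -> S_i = 781 + 56*i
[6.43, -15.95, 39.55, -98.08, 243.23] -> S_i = 6.43*(-2.48)^i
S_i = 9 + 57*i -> [9, 66, 123, 180, 237]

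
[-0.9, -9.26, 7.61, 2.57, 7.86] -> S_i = Random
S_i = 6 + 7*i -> [6, 13, 20, 27, 34]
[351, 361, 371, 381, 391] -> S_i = 351 + 10*i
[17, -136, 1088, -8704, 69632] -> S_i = 17*-8^i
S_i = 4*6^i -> [4, 24, 144, 864, 5184]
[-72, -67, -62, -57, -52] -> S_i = -72 + 5*i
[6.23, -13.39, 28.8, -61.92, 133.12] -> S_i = 6.23*(-2.15)^i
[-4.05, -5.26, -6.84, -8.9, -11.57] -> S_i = -4.05*1.30^i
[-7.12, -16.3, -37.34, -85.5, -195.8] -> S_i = -7.12*2.29^i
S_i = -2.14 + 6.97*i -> [-2.14, 4.83, 11.8, 18.77, 25.74]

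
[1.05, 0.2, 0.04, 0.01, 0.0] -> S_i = 1.05*0.19^i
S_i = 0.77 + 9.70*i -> [0.77, 10.47, 20.17, 29.87, 39.57]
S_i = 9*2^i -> [9, 18, 36, 72, 144]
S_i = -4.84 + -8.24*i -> [-4.84, -13.08, -21.32, -29.56, -37.8]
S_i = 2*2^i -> [2, 4, 8, 16, 32]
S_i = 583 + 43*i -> [583, 626, 669, 712, 755]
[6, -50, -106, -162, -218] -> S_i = 6 + -56*i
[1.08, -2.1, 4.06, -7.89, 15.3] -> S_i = 1.08*(-1.94)^i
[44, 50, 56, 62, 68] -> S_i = 44 + 6*i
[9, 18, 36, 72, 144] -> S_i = 9*2^i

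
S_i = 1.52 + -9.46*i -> [1.52, -7.94, -17.4, -26.86, -36.32]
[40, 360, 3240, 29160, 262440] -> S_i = 40*9^i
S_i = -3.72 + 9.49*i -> [-3.72, 5.77, 15.26, 24.75, 34.24]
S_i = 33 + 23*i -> [33, 56, 79, 102, 125]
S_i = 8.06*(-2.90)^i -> [8.06, -23.37, 67.78, -196.58, 570.07]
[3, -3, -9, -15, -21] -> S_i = 3 + -6*i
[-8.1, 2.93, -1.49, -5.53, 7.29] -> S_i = Random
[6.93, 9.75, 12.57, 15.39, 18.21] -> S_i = 6.93 + 2.82*i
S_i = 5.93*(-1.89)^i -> [5.93, -11.21, 21.18, -40.04, 75.67]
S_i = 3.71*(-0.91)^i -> [3.71, -3.38, 3.07, -2.8, 2.54]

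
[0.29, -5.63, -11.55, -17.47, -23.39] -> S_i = 0.29 + -5.92*i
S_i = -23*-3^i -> [-23, 69, -207, 621, -1863]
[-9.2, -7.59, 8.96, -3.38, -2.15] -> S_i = Random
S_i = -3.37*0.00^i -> [-3.37, -0.0, -0.0, -0.0, -0.0]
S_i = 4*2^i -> [4, 8, 16, 32, 64]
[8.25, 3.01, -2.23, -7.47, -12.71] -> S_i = 8.25 + -5.24*i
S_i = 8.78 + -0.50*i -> [8.78, 8.28, 7.78, 7.28, 6.78]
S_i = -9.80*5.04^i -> [-9.8, -49.39, -248.94, -1254.64, -6323.36]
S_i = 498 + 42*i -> [498, 540, 582, 624, 666]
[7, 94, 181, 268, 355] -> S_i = 7 + 87*i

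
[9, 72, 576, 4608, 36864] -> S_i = 9*8^i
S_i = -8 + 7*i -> [-8, -1, 6, 13, 20]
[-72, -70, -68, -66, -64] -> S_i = -72 + 2*i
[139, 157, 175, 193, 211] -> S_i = 139 + 18*i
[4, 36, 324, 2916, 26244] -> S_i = 4*9^i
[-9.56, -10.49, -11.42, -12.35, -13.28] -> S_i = -9.56 + -0.93*i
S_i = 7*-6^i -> [7, -42, 252, -1512, 9072]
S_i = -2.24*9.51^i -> [-2.24, -21.3, -202.59, -1926.59, -18321.88]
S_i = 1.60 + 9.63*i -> [1.6, 11.23, 20.86, 30.49, 40.12]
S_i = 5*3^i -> [5, 15, 45, 135, 405]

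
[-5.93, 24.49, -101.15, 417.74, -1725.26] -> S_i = -5.93*(-4.13)^i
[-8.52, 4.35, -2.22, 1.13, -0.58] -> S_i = -8.52*(-0.51)^i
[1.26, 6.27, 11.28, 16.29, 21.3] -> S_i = 1.26 + 5.01*i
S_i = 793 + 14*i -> [793, 807, 821, 835, 849]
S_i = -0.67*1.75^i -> [-0.67, -1.17, -2.05, -3.59, -6.28]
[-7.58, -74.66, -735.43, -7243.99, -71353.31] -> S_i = -7.58*9.85^i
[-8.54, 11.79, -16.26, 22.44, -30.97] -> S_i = -8.54*(-1.38)^i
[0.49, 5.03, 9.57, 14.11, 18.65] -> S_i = 0.49 + 4.54*i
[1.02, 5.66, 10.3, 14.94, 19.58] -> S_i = 1.02 + 4.64*i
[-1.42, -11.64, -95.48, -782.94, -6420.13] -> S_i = -1.42*8.20^i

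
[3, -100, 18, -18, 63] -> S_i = Random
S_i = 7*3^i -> [7, 21, 63, 189, 567]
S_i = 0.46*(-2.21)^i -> [0.46, -1.02, 2.25, -4.97, 10.97]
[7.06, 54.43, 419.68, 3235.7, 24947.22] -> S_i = 7.06*7.71^i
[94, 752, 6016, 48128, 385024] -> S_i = 94*8^i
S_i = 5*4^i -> [5, 20, 80, 320, 1280]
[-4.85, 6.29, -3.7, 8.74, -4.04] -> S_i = Random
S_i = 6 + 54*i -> [6, 60, 114, 168, 222]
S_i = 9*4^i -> [9, 36, 144, 576, 2304]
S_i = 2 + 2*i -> [2, 4, 6, 8, 10]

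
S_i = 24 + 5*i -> [24, 29, 34, 39, 44]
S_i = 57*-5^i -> [57, -285, 1425, -7125, 35625]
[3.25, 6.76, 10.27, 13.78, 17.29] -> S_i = 3.25 + 3.51*i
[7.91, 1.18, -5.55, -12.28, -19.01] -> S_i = 7.91 + -6.73*i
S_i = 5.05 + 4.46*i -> [5.05, 9.51, 13.97, 18.43, 22.89]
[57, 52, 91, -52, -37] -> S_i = Random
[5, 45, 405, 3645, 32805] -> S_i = 5*9^i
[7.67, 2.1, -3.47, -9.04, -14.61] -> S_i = 7.67 + -5.57*i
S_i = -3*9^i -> [-3, -27, -243, -2187, -19683]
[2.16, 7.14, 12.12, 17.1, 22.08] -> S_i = 2.16 + 4.98*i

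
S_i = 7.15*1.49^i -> [7.15, 10.65, 15.87, 23.65, 35.24]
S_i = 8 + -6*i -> [8, 2, -4, -10, -16]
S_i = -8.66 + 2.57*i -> [-8.66, -6.09, -3.52, -0.95, 1.62]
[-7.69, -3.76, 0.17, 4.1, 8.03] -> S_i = -7.69 + 3.93*i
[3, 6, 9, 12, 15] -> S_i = 3 + 3*i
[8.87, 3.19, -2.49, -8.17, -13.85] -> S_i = 8.87 + -5.68*i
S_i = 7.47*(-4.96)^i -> [7.47, -37.05, 183.77, -911.52, 4521.13]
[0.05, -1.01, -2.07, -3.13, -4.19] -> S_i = 0.05 + -1.06*i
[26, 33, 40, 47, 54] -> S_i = 26 + 7*i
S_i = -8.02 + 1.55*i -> [-8.02, -6.47, -4.92, -3.37, -1.82]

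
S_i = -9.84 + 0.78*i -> [-9.84, -9.06, -8.28, -7.5, -6.72]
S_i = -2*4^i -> [-2, -8, -32, -128, -512]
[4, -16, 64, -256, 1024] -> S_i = 4*-4^i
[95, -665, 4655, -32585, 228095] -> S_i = 95*-7^i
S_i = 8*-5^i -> [8, -40, 200, -1000, 5000]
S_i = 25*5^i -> [25, 125, 625, 3125, 15625]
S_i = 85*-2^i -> [85, -170, 340, -680, 1360]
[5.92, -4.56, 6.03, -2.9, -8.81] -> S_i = Random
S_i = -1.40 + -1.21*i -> [-1.4, -2.61, -3.82, -5.03, -6.24]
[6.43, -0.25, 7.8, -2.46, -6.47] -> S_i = Random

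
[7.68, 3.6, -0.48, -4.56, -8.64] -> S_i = 7.68 + -4.08*i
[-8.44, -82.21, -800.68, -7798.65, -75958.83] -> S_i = -8.44*9.74^i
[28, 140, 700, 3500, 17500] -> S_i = 28*5^i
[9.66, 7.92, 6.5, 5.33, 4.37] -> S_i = 9.66*0.82^i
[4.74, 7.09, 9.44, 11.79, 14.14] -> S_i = 4.74 + 2.35*i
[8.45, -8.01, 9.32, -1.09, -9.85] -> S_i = Random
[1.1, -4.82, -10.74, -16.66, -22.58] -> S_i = 1.10 + -5.92*i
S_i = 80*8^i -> [80, 640, 5120, 40960, 327680]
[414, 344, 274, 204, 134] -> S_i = 414 + -70*i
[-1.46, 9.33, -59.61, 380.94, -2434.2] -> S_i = -1.46*(-6.39)^i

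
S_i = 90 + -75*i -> [90, 15, -60, -135, -210]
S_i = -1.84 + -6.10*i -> [-1.84, -7.94, -14.04, -20.14, -26.24]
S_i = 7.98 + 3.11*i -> [7.98, 11.09, 14.2, 17.31, 20.42]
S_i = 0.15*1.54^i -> [0.15, 0.23, 0.36, 0.55, 0.84]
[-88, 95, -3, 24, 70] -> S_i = Random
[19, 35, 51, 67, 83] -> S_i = 19 + 16*i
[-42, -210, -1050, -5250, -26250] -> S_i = -42*5^i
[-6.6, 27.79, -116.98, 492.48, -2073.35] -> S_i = -6.60*(-4.21)^i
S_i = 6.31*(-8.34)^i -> [6.31, -52.63, 438.9, -3660.39, 30527.66]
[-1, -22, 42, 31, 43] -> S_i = Random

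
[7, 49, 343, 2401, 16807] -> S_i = 7*7^i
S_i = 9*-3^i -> [9, -27, 81, -243, 729]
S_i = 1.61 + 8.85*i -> [1.61, 10.46, 19.31, 28.16, 37.01]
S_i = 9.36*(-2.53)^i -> [9.36, -23.68, 59.91, -151.58, 383.49]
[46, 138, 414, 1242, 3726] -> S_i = 46*3^i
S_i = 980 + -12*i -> [980, 968, 956, 944, 932]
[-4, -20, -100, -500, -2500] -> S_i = -4*5^i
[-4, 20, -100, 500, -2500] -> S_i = -4*-5^i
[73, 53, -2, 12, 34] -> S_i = Random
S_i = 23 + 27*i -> [23, 50, 77, 104, 131]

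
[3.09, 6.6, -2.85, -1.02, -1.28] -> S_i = Random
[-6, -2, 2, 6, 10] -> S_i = -6 + 4*i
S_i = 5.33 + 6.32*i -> [5.33, 11.65, 17.97, 24.29, 30.61]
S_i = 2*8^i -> [2, 16, 128, 1024, 8192]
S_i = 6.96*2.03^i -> [6.96, 14.13, 28.68, 58.22, 118.19]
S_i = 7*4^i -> [7, 28, 112, 448, 1792]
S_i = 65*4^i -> [65, 260, 1040, 4160, 16640]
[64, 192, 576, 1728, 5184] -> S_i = 64*3^i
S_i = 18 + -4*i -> [18, 14, 10, 6, 2]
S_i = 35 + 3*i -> [35, 38, 41, 44, 47]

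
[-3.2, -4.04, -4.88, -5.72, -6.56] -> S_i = -3.20 + -0.84*i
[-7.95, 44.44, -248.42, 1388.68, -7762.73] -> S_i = -7.95*(-5.59)^i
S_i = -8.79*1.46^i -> [-8.79, -12.83, -18.74, -27.36, -39.94]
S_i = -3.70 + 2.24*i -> [-3.7, -1.46, 0.78, 3.02, 5.26]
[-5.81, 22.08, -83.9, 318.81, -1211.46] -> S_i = -5.81*(-3.80)^i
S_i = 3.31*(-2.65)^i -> [3.31, -8.77, 23.24, -61.6, 163.23]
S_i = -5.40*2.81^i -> [-5.4, -15.17, -42.64, -119.82, -336.68]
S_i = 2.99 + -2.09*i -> [2.99, 0.9, -1.19, -3.28, -5.37]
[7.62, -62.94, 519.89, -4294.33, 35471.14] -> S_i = 7.62*(-8.26)^i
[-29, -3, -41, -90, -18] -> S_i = Random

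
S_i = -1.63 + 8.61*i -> [-1.63, 6.98, 15.59, 24.2, 32.81]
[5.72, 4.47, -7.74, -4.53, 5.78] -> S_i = Random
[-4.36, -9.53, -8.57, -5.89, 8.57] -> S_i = Random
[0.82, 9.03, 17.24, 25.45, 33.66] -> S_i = 0.82 + 8.21*i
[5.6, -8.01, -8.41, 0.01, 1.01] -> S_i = Random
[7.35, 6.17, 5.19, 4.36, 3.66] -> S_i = 7.35*0.84^i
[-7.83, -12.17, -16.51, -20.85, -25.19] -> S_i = -7.83 + -4.34*i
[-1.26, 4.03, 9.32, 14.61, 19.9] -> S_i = -1.26 + 5.29*i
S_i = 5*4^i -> [5, 20, 80, 320, 1280]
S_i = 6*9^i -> [6, 54, 486, 4374, 39366]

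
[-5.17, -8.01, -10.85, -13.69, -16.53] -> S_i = -5.17 + -2.84*i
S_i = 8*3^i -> [8, 24, 72, 216, 648]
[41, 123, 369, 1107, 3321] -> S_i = 41*3^i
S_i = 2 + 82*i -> [2, 84, 166, 248, 330]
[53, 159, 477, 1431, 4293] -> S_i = 53*3^i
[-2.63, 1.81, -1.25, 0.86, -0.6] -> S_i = -2.63*(-0.69)^i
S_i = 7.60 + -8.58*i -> [7.6, -0.98, -9.56, -18.14, -26.72]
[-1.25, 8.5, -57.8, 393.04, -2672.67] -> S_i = -1.25*(-6.80)^i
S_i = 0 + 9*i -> [0, 9, 18, 27, 36]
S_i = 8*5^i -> [8, 40, 200, 1000, 5000]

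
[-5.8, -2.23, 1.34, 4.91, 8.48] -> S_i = -5.80 + 3.57*i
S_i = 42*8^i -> [42, 336, 2688, 21504, 172032]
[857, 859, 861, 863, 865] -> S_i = 857 + 2*i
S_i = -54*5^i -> [-54, -270, -1350, -6750, -33750]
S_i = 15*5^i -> [15, 75, 375, 1875, 9375]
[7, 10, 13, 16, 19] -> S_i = 7 + 3*i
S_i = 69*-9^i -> [69, -621, 5589, -50301, 452709]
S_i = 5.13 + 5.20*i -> [5.13, 10.33, 15.53, 20.73, 25.93]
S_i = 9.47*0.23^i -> [9.47, 2.18, 0.5, 0.12, 0.03]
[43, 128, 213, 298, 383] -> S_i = 43 + 85*i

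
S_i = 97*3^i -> [97, 291, 873, 2619, 7857]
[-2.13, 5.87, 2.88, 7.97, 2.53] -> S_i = Random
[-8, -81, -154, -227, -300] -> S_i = -8 + -73*i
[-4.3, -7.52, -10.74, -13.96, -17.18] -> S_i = -4.30 + -3.22*i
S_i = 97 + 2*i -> [97, 99, 101, 103, 105]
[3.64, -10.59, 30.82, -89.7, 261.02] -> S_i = 3.64*(-2.91)^i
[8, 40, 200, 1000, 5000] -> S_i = 8*5^i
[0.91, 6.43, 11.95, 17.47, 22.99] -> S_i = 0.91 + 5.52*i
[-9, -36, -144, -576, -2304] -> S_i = -9*4^i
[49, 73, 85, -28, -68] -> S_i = Random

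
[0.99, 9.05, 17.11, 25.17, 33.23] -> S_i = 0.99 + 8.06*i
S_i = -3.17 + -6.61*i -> [-3.17, -9.78, -16.39, -23.0, -29.61]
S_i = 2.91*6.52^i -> [2.91, 18.97, 123.71, 806.56, 5258.76]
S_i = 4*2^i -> [4, 8, 16, 32, 64]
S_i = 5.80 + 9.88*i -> [5.8, 15.68, 25.56, 35.44, 45.32]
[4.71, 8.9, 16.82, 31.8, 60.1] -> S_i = 4.71*1.89^i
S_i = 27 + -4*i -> [27, 23, 19, 15, 11]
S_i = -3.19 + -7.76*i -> [-3.19, -10.95, -18.71, -26.47, -34.23]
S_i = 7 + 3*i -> [7, 10, 13, 16, 19]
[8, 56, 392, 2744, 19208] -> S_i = 8*7^i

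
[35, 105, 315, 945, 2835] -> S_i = 35*3^i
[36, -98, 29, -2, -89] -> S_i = Random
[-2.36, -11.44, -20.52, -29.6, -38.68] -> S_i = -2.36 + -9.08*i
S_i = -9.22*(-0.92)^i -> [-9.22, 8.48, -7.8, 7.18, -6.61]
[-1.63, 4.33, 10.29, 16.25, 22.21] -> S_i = -1.63 + 5.96*i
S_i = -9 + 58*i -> [-9, 49, 107, 165, 223]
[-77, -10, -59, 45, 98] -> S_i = Random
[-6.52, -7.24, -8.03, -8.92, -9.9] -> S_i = -6.52*1.11^i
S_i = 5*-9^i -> [5, -45, 405, -3645, 32805]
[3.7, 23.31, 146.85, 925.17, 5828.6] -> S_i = 3.70*6.30^i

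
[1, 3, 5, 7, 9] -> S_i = 1 + 2*i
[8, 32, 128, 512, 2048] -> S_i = 8*4^i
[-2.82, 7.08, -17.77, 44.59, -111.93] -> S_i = -2.82*(-2.51)^i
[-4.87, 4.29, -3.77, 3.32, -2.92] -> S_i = -4.87*(-0.88)^i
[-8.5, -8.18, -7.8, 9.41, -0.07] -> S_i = Random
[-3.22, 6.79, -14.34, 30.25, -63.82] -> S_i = -3.22*(-2.11)^i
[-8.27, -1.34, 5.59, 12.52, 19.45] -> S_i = -8.27 + 6.93*i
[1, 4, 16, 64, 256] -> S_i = 1*4^i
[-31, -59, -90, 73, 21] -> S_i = Random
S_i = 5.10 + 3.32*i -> [5.1, 8.42, 11.74, 15.06, 18.38]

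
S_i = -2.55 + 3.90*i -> [-2.55, 1.35, 5.25, 9.15, 13.05]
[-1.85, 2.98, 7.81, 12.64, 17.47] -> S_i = -1.85 + 4.83*i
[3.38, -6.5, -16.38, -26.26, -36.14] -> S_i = 3.38 + -9.88*i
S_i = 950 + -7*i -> [950, 943, 936, 929, 922]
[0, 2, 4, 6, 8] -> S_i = 0 + 2*i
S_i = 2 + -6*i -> [2, -4, -10, -16, -22]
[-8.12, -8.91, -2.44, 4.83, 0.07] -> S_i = Random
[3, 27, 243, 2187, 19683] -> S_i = 3*9^i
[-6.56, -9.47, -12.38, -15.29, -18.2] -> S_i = -6.56 + -2.91*i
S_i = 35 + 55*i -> [35, 90, 145, 200, 255]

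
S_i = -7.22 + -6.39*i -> [-7.22, -13.61, -20.0, -26.39, -32.78]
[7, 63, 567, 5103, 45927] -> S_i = 7*9^i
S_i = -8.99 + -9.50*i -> [-8.99, -18.49, -27.99, -37.49, -46.99]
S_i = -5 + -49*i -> [-5, -54, -103, -152, -201]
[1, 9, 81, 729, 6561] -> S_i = 1*9^i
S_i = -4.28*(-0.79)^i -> [-4.28, 3.38, -2.67, 2.11, -1.67]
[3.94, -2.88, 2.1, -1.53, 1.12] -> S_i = 3.94*(-0.73)^i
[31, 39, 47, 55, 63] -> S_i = 31 + 8*i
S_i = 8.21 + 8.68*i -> [8.21, 16.89, 25.57, 34.25, 42.93]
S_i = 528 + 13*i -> [528, 541, 554, 567, 580]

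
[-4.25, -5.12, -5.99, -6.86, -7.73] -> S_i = -4.25 + -0.87*i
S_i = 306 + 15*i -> [306, 321, 336, 351, 366]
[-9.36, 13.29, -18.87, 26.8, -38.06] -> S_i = -9.36*(-1.42)^i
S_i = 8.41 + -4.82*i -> [8.41, 3.59, -1.23, -6.05, -10.87]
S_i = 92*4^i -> [92, 368, 1472, 5888, 23552]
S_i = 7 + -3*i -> [7, 4, 1, -2, -5]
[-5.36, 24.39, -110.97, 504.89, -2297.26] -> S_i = -5.36*(-4.55)^i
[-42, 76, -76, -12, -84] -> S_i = Random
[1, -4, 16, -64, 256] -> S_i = 1*-4^i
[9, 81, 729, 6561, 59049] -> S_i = 9*9^i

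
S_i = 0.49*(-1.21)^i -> [0.49, -0.59, 0.72, -0.87, 1.05]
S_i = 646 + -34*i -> [646, 612, 578, 544, 510]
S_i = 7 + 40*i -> [7, 47, 87, 127, 167]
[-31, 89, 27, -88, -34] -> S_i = Random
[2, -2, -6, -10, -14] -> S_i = 2 + -4*i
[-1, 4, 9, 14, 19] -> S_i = -1 + 5*i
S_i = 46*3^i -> [46, 138, 414, 1242, 3726]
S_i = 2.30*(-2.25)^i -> [2.3, -5.18, 11.64, -26.2, 58.95]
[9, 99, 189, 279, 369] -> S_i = 9 + 90*i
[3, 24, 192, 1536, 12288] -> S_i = 3*8^i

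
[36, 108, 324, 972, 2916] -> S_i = 36*3^i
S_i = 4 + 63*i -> [4, 67, 130, 193, 256]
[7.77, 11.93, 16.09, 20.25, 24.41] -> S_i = 7.77 + 4.16*i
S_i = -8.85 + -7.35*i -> [-8.85, -16.2, -23.55, -30.9, -38.25]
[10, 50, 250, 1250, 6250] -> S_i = 10*5^i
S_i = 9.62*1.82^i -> [9.62, 17.51, 31.87, 57.99, 105.55]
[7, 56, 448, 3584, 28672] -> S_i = 7*8^i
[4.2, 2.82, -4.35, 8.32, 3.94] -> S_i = Random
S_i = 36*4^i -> [36, 144, 576, 2304, 9216]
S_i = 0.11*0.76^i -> [0.11, 0.08, 0.06, 0.05, 0.04]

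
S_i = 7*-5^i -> [7, -35, 175, -875, 4375]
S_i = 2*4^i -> [2, 8, 32, 128, 512]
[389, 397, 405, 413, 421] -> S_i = 389 + 8*i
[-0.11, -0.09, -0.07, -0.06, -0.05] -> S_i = -0.11*0.80^i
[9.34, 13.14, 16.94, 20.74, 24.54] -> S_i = 9.34 + 3.80*i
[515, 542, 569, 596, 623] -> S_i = 515 + 27*i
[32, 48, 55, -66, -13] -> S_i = Random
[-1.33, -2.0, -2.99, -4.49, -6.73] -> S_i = -1.33*1.50^i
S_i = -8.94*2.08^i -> [-8.94, -18.6, -38.68, -80.45, -167.34]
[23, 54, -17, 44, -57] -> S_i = Random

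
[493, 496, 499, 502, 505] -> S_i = 493 + 3*i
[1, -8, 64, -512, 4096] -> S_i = 1*-8^i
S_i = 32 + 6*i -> [32, 38, 44, 50, 56]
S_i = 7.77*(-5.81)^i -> [7.77, -45.14, 262.28, -1523.88, 8853.72]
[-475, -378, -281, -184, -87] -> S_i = -475 + 97*i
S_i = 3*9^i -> [3, 27, 243, 2187, 19683]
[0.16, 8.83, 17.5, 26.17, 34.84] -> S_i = 0.16 + 8.67*i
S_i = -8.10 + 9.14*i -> [-8.1, 1.04, 10.18, 19.32, 28.46]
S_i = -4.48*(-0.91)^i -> [-4.48, 4.08, -3.71, 3.38, -3.07]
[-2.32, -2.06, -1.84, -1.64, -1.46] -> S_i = -2.32*0.89^i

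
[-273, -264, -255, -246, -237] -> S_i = -273 + 9*i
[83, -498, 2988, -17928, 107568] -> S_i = 83*-6^i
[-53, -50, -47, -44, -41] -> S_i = -53 + 3*i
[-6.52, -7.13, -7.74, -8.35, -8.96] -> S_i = -6.52 + -0.61*i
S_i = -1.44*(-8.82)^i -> [-1.44, 12.7, -112.02, 988.03, -8714.39]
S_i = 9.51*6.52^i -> [9.51, 62.01, 404.27, 2635.87, 17185.85]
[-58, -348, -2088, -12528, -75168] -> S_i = -58*6^i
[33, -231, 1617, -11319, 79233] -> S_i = 33*-7^i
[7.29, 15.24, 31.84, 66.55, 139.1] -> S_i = 7.29*2.09^i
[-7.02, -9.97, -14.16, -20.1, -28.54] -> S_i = -7.02*1.42^i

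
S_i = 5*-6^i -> [5, -30, 180, -1080, 6480]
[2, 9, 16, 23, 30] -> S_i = 2 + 7*i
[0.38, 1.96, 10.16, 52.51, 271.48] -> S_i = 0.38*5.17^i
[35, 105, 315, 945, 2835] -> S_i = 35*3^i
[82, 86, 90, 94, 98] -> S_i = 82 + 4*i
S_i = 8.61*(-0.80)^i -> [8.61, -6.89, 5.51, -4.41, 3.53]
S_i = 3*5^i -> [3, 15, 75, 375, 1875]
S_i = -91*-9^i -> [-91, 819, -7371, 66339, -597051]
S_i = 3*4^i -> [3, 12, 48, 192, 768]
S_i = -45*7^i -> [-45, -315, -2205, -15435, -108045]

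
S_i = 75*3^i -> [75, 225, 675, 2025, 6075]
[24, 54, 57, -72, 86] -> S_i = Random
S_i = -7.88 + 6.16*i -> [-7.88, -1.72, 4.44, 10.6, 16.76]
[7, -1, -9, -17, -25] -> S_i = 7 + -8*i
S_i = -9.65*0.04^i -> [-9.65, -0.39, -0.02, -0.0, -0.0]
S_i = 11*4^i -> [11, 44, 176, 704, 2816]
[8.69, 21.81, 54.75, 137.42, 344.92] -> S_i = 8.69*2.51^i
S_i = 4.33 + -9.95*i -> [4.33, -5.62, -15.57, -25.52, -35.47]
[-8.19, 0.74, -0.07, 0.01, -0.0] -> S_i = -8.19*(-0.09)^i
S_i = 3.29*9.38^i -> [3.29, 30.86, 289.47, 2715.22, 25468.73]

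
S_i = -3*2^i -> [-3, -6, -12, -24, -48]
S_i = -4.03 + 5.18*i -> [-4.03, 1.15, 6.33, 11.51, 16.69]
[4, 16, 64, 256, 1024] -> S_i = 4*4^i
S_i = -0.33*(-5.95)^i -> [-0.33, 1.96, -11.68, 69.51, -413.6]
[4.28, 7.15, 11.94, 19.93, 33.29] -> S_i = 4.28*1.67^i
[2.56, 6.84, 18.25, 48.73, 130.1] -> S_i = 2.56*2.67^i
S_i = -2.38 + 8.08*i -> [-2.38, 5.7, 13.78, 21.86, 29.94]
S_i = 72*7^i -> [72, 504, 3528, 24696, 172872]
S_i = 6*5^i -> [6, 30, 150, 750, 3750]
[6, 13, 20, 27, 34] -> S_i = 6 + 7*i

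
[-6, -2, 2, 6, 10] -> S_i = -6 + 4*i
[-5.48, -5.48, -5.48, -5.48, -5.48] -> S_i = -5.48*1.00^i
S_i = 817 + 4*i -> [817, 821, 825, 829, 833]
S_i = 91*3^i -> [91, 273, 819, 2457, 7371]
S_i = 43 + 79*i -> [43, 122, 201, 280, 359]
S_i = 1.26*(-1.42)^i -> [1.26, -1.79, 2.54, -3.61, 5.12]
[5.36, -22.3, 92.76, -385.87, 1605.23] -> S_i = 5.36*(-4.16)^i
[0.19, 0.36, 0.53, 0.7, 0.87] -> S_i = 0.19 + 0.17*i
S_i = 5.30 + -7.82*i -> [5.3, -2.52, -10.34, -18.16, -25.98]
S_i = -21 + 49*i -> [-21, 28, 77, 126, 175]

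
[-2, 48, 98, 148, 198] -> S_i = -2 + 50*i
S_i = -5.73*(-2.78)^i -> [-5.73, 15.93, -44.28, 123.11, -342.24]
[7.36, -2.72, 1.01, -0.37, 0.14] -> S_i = 7.36*(-0.37)^i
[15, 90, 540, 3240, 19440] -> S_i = 15*6^i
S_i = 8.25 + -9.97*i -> [8.25, -1.72, -11.69, -21.66, -31.63]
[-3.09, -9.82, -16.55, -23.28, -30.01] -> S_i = -3.09 + -6.73*i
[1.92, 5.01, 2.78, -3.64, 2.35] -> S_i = Random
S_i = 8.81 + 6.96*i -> [8.81, 15.77, 22.73, 29.69, 36.65]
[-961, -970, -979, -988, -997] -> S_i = -961 + -9*i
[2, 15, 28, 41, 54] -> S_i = 2 + 13*i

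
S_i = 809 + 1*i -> [809, 810, 811, 812, 813]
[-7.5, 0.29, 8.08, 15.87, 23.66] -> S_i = -7.50 + 7.79*i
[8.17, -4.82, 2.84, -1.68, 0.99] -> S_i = 8.17*(-0.59)^i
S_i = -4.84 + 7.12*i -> [-4.84, 2.28, 9.4, 16.52, 23.64]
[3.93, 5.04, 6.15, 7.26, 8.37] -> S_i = 3.93 + 1.11*i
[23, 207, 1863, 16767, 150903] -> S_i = 23*9^i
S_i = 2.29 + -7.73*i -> [2.29, -5.44, -13.17, -20.9, -28.63]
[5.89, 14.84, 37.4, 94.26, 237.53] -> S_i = 5.89*2.52^i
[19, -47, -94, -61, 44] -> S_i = Random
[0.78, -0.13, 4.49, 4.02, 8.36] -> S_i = Random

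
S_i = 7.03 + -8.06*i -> [7.03, -1.03, -9.09, -17.15, -25.21]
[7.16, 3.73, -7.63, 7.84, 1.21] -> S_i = Random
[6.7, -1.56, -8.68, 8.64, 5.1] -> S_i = Random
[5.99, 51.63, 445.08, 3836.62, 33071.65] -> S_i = 5.99*8.62^i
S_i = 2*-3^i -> [2, -6, 18, -54, 162]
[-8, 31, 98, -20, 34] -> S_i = Random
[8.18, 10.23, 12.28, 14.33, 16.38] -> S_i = 8.18 + 2.05*i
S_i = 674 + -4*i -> [674, 670, 666, 662, 658]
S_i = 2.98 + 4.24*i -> [2.98, 7.22, 11.46, 15.7, 19.94]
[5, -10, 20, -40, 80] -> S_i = 5*-2^i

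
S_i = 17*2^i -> [17, 34, 68, 136, 272]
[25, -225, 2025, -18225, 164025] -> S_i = 25*-9^i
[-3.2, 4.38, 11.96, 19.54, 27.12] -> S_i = -3.20 + 7.58*i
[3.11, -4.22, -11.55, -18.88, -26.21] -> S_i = 3.11 + -7.33*i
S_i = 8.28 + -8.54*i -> [8.28, -0.26, -8.8, -17.34, -25.88]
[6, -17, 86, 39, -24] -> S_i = Random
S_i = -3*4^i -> [-3, -12, -48, -192, -768]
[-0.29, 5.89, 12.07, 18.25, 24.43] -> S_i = -0.29 + 6.18*i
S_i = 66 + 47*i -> [66, 113, 160, 207, 254]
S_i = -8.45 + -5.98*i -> [-8.45, -14.43, -20.41, -26.39, -32.37]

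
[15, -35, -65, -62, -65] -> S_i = Random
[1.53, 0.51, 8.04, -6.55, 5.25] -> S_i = Random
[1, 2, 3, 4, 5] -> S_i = 1 + 1*i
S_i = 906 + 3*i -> [906, 909, 912, 915, 918]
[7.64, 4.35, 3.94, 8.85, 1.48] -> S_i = Random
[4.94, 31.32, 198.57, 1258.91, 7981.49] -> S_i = 4.94*6.34^i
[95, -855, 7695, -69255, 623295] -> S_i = 95*-9^i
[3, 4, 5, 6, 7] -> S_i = 3 + 1*i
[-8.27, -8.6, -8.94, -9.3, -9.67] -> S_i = -8.27*1.04^i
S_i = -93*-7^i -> [-93, 651, -4557, 31899, -223293]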